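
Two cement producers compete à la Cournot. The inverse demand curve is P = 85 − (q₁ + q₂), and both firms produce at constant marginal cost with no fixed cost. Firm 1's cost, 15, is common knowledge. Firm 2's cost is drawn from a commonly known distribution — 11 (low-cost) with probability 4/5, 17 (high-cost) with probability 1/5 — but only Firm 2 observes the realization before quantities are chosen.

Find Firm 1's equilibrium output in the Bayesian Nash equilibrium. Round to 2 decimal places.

Firm 2 with cost c maximizes (85 − (q₁+q₂) − c)·q₂, giving q₂(c) = (85 − c − q₁)/2.
E[c₂] = 4/5·11 + 1/5·17 = 12.2
Firm 1's FOC against E[q₂] yields q₁ = (85 − 2·15 + E[c₂])/3 = (85 − 30 + 12.2)/3 = 22.4.

22.40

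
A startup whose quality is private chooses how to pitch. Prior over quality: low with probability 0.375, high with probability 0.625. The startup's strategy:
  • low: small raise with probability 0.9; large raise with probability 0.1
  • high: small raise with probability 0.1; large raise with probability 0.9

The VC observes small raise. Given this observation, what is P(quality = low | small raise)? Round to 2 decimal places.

0.84

Apply Bayes' rule using the sender's strategy as the likelihood.
P(small raise) = 0.375·0.9 + 0.625·0.1 = 0.4
P(low | small raise) = (0.375·0.9) / 0.4 = 0.3375 / 0.4 = 0.84375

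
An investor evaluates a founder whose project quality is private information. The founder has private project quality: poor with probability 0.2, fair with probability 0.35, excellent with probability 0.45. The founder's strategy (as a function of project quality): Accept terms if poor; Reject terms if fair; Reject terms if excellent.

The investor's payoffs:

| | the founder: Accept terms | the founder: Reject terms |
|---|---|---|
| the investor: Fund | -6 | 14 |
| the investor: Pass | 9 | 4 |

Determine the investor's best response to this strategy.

Compute the investor's expected payoff for each action, taking the expectation over the founder's type.
E[Fund] = 0.2·(-6) + 0.35·(14) + 0.45·(14) = 10
E[Pass] = 0.2·(9) + 0.35·(4) + 0.45·(4) = 5
Best response: Fund (10 is the largest).

Fund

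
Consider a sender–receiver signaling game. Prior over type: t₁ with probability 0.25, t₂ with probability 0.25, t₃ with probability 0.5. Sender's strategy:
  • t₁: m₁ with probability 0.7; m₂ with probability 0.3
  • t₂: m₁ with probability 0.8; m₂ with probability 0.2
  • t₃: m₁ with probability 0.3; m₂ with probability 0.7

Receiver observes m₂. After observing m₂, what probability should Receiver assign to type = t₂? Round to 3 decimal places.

0.105

P(m₂) = 0.25·0.3 + 0.25·0.2 + 0.5·0.7 = 0.475
P(t₂ | m₂) = (0.25·0.2) / 0.475 = 0.05 / 0.475 = 0.105263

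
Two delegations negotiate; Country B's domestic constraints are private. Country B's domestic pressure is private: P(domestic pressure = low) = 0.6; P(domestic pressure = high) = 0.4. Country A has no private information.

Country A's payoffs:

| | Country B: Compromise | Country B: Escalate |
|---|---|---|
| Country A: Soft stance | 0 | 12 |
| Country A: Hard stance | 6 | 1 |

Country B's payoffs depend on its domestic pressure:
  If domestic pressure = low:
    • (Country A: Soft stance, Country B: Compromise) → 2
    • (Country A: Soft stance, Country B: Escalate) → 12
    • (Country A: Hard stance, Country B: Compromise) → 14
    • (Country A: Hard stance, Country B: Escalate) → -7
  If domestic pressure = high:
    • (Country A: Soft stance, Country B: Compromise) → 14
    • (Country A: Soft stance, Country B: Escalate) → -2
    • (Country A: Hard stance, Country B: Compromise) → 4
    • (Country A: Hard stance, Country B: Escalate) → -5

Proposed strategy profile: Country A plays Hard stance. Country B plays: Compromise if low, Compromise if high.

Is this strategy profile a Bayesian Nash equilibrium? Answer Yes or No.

Yes

Country A plays Hard stance: E[Hard stance] = 0.6·(6) + 0.4·(6) = 6; E[Soft stance] = 0. Best-responding. ✓
Country B (domestic pressure low), facing Hard stance: Compromise gives 14, Escalate gives -7. Proposed Compromise is best. ✓
Country B (domestic pressure high), facing Hard stance: Compromise gives 4, Escalate gives -5. Proposed Compromise is best. ✓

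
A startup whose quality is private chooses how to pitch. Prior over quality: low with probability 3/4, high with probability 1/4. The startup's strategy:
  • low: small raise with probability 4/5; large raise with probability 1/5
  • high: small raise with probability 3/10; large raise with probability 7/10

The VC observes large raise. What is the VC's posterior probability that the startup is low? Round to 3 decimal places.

0.462

P(large raise) = (3/4)·(1/5) + (1/4)·(7/10) = 13/40
P(low | large raise) = ((3/4)·(1/5)) / (13/40) = (3/20) / (13/40) = 6/13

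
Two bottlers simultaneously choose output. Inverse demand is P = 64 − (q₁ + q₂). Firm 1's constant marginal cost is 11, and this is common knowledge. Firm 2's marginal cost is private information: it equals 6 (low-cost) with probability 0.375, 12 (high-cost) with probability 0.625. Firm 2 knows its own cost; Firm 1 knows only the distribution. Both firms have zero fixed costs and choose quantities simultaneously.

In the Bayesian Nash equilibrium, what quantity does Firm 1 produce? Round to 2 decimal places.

Firm 2 with cost c maximizes (64 − (q₁+q₂) − c)·q₂, giving q₂(c) = (64 − c − q₁)/2.
E[c₂] = 0.375·6 + 0.625·12 = 9.75
Firm 1's FOC against E[q₂] yields q₁ = (64 − 2·11 + E[c₂])/3 = (64 − 22 + 9.75)/3 = 17.25.

17.25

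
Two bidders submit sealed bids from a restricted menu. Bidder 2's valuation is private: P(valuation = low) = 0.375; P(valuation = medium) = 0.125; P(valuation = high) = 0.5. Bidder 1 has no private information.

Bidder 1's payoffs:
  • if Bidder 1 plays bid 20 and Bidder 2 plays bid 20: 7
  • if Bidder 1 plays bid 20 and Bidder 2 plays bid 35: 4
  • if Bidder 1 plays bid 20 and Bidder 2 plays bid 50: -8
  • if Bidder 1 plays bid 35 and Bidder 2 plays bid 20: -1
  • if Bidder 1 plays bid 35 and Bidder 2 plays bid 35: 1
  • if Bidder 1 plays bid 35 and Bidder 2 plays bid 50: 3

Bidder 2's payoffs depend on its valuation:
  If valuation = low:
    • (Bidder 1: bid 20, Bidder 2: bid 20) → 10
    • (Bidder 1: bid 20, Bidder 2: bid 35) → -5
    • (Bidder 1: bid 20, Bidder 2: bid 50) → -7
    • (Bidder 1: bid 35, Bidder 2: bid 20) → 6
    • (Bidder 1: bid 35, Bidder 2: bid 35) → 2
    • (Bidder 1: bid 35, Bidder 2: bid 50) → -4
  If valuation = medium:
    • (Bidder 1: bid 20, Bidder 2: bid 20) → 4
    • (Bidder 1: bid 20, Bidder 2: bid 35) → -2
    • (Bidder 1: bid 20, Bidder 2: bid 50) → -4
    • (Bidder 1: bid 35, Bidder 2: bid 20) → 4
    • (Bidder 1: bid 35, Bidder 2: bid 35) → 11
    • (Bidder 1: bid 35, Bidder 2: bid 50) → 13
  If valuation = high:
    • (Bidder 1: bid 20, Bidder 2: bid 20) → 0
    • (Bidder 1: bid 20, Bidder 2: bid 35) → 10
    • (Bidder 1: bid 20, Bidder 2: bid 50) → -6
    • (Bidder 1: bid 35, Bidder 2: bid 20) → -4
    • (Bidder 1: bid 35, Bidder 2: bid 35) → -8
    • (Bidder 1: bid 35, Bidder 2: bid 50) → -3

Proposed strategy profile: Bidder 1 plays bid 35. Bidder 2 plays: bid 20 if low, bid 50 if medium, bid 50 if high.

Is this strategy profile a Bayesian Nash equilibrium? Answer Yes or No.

Yes

Bidder 1 plays bid 35: E[bid 35] = 0.375·(-1) + 0.125·(3) + 0.5·(3) = 1.5; E[bid 20] = -2.375. Best-responding. ✓
Bidder 2 (valuation low), facing bid 35: bid 20 gives 6, bid 35 gives 2, bid 50 gives -4. Proposed bid 20 is best. ✓
Bidder 2 (valuation medium), facing bid 35: bid 20 gives 4, bid 35 gives 11, bid 50 gives 13. Proposed bid 50 is best. ✓
Bidder 2 (valuation high), facing bid 35: bid 20 gives -4, bid 35 gives -8, bid 50 gives -3. Proposed bid 50 is best. ✓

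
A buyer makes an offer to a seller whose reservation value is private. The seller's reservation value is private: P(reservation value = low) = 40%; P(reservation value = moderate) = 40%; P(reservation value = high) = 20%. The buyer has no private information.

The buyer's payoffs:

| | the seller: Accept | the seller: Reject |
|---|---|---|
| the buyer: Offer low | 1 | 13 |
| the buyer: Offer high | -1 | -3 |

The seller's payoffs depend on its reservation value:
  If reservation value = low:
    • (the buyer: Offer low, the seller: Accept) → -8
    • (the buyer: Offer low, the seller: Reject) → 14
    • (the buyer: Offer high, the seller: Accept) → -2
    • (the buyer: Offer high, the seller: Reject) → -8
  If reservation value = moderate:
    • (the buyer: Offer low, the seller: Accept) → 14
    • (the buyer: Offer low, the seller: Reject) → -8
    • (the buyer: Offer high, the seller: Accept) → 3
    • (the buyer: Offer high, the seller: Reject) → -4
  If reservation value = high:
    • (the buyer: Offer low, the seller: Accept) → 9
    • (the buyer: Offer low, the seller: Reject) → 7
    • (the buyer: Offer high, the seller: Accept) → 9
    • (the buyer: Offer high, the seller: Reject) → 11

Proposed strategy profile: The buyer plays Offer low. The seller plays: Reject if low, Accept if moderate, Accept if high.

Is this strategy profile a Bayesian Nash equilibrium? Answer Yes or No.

Yes

The buyer plays Offer low: E[Offer low] = 0.4·(13) + 0.4·(1) + 0.2·(1) = 5.8; E[Offer high] = -1.8. Best-responding. ✓
The seller (reservation value low), facing Offer low: Accept gives -8, Reject gives 14. Proposed Reject is best. ✓
The seller (reservation value moderate), facing Offer low: Accept gives 14, Reject gives -8. Proposed Accept is best. ✓
The seller (reservation value high), facing Offer low: Accept gives 9, Reject gives 7. Proposed Accept is best. ✓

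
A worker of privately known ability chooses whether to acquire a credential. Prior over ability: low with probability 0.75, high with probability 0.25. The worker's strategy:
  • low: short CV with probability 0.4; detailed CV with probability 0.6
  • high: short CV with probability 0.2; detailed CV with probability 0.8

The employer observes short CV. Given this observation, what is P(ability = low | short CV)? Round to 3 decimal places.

P(short CV) = 0.75·0.4 + 0.25·0.2 = 0.35
P(low | short CV) = (0.75·0.4) / 0.35 = 0.3 / 0.35 = 0.857143

0.857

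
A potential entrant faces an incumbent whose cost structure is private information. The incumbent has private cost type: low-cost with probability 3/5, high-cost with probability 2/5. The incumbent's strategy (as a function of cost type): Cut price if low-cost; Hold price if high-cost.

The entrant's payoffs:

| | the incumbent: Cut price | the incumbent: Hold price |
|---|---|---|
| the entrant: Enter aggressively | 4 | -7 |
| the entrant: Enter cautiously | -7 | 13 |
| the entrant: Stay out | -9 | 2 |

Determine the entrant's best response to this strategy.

E[Enter aggressively] = 3/5·(4) + 2/5·(-7) = -2/5
E[Enter cautiously] = 3/5·(-7) + 2/5·(13) = 1
E[Stay out] = 3/5·(-9) + 2/5·(2) = -23/5
Best response: Enter cautiously (1 is the largest).

Enter cautiously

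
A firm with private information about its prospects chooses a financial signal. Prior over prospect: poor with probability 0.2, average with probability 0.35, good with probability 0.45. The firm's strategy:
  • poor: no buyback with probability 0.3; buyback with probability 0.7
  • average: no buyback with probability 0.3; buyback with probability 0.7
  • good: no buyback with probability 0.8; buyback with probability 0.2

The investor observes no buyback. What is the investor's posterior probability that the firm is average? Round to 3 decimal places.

0.200

Apply Bayes' rule using the sender's strategy as the likelihood.
P(no buyback) = 0.2·0.3 + 0.35·0.3 + 0.45·0.8 = 0.525
P(average | no buyback) = (0.35·0.3) / 0.525 = 0.105 / 0.525 = 0.2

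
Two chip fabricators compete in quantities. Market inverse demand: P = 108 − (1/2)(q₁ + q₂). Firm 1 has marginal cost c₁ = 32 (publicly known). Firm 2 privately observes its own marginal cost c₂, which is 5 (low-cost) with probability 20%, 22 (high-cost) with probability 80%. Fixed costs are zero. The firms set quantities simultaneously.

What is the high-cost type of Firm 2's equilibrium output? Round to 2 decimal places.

Firm 2 with cost c maximizes (108 − (1/2)(q₁+q₂) − c)·q₂, giving q₂(c) = (108 − c − (1/2)q₁).
E[c₂] = 0.2·5 + 0.8·22 = 18.6
Firm 1's FOC against E[q₂] yields q₁ = (108 − 2·32 + E[c₂])/(3/2) = (108 − 64 + 18.6)/(3/2) = 41.7333.
q₂(high-cost) = (108 − 22 − (1/2)·41.7333) = 65.1333.

65.13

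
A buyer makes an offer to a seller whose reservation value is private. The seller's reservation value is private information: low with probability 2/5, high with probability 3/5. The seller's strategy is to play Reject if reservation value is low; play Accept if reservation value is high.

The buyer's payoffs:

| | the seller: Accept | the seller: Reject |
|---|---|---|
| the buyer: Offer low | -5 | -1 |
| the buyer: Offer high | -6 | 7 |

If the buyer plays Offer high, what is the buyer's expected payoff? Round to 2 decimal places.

Take the expectation over the seller's reservation value, weighting each type's action by its prior probability.
E[Offer high] = 2/5·7 + 3/5·(-6) = 14/5 + (-18/5) = -4/5

-0.80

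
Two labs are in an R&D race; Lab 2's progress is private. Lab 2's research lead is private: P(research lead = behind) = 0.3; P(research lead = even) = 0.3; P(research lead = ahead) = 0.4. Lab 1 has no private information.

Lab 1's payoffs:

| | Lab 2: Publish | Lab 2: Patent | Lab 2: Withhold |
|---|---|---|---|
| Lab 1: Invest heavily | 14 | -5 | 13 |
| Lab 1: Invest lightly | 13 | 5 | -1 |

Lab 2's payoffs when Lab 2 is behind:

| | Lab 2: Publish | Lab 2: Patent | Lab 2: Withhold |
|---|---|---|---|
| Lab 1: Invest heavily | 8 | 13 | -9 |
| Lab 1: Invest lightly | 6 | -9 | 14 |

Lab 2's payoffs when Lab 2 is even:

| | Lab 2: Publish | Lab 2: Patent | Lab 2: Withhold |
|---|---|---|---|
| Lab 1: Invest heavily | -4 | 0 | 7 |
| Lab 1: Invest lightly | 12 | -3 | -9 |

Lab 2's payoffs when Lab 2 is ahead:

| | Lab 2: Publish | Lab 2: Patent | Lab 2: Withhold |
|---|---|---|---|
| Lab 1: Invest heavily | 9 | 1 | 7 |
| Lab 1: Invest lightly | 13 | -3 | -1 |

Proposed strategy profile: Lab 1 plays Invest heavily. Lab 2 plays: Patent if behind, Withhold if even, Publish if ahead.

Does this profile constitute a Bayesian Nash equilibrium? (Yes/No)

Lab 1 plays Invest heavily: E[Invest heavily] = 0.3·(-5) + 0.3·(13) + 0.4·(14) = 8; E[Invest lightly] = 6.4. Best-responding. ✓
Lab 2 (research lead behind), facing Invest heavily: Publish gives 8, Patent gives 13, Withhold gives -9. Proposed Patent is best. ✓
Lab 2 (research lead even), facing Invest heavily: Publish gives -4, Patent gives 0, Withhold gives 7. Proposed Withhold is best. ✓
Lab 2 (research lead ahead), facing Invest heavily: Publish gives 9, Patent gives 1, Withhold gives 7. Proposed Publish is best. ✓

Yes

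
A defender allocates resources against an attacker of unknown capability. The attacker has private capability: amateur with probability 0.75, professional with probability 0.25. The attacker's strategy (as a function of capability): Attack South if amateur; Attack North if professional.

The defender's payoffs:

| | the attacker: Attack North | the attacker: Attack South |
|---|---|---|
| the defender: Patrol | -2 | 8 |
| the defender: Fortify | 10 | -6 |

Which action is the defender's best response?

Patrol

E[Patrol] = 0.75·(8) + 0.25·(-2) = 5.5
E[Fortify] = 0.75·(-6) + 0.25·(10) = -2
Best response: Patrol (5.5 is the largest).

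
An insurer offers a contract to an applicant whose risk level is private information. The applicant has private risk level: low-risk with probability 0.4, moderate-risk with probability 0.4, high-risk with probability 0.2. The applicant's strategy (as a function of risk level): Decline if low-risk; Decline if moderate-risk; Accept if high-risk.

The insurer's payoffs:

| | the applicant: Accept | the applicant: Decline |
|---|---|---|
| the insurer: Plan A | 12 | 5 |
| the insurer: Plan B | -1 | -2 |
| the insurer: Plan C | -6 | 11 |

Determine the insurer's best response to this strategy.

Plan C

Compute the insurer's expected payoff for each action, taking the expectation over the applicant's type.
E[Plan A] = 0.4·(5) + 0.4·(5) + 0.2·(12) = 6.4
E[Plan B] = 0.4·(-2) + 0.4·(-2) + 0.2·(-1) = -1.8
E[Plan C] = 0.4·(11) + 0.4·(11) + 0.2·(-6) = 7.6
Best response: Plan C (7.6 is the largest).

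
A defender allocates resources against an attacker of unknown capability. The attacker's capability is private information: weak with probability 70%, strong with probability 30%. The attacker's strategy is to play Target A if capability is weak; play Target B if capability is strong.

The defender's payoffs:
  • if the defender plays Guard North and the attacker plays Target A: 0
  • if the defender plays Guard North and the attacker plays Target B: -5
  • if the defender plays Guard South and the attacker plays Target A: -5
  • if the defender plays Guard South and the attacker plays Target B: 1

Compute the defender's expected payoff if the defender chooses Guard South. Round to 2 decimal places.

Take the expectation over the attacker's capability, weighting each type's action by its prior probability.
E[Guard South] = 0.7·(-5) + 0.3·1 = (-3.5) + 0.3 = -3.2

-3.20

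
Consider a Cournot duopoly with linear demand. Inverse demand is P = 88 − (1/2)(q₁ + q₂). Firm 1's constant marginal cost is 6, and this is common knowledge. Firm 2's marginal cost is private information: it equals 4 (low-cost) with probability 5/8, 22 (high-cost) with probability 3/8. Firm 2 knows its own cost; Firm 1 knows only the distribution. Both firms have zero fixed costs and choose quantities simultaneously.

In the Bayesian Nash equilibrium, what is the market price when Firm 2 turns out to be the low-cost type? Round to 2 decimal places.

31.54

Firm 2 with cost c maximizes (88 − (1/2)(q₁+q₂) − c)·q₂, giving q₂(c) = (88 − c − (1/2)q₁).
E[c₂] = 5/8·4 + 3/8·22 = 10.75
Firm 1's FOC against E[q₂] yields q₁ = (88 − 2·6 + E[c₂])/(3/2) = (88 − 12 + 10.75)/(3/2) = 57.8333.
q₂(low-cost) = 55.0833, so P = 88 − (1/2)·(57.8333 + 55.0833) = 31.5417.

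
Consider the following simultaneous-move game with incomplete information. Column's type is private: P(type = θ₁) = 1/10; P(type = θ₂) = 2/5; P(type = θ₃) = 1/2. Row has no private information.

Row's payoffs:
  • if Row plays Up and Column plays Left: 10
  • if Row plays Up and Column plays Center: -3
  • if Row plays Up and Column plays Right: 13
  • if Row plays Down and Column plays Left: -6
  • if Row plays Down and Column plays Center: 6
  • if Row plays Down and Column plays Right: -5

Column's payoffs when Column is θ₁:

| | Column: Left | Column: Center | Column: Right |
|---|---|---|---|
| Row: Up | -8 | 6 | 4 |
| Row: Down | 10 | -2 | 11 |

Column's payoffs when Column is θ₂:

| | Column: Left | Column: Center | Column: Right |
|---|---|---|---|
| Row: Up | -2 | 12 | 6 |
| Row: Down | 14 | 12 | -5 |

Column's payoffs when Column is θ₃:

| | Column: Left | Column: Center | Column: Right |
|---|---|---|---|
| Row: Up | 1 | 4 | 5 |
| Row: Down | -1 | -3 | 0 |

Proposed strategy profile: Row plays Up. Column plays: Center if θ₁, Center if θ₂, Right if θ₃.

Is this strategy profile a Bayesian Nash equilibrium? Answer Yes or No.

Row plays Up: E[Up] = 1/10·(-3) + 2/5·(-3) + 1/2·(13) = 5; E[Down] = 1/2. Best-responding. ✓
Column (type θ₁), facing Up: Left gives -8, Center gives 6, Right gives 4. Proposed Center is best. ✓
Column (type θ₂), facing Up: Left gives -2, Center gives 12, Right gives 6. Proposed Center is best. ✓
Column (type θ₃), facing Up: Left gives 1, Center gives 4, Right gives 5. Proposed Right is best. ✓

Yes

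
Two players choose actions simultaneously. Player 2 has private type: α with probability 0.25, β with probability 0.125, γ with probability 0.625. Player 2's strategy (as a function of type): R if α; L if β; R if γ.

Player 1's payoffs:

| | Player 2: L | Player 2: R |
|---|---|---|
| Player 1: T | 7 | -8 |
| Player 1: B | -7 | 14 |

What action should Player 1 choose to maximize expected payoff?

E[T] = 0.25·(-8) + 0.125·(7) + 0.625·(-8) = -6.125
E[B] = 0.25·(14) + 0.125·(-7) + 0.625·(14) = 11.375
Best response: B (11.375 is the largest).

B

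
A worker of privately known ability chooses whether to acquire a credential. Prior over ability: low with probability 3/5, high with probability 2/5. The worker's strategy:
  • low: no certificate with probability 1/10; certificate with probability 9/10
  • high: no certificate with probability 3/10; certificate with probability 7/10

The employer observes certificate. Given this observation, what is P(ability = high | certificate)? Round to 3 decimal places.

0.341

Apply Bayes' rule using the sender's strategy as the likelihood.
P(certificate) = (3/5)·(9/10) + (2/5)·(7/10) = 41/50
P(high | certificate) = ((2/5)·(7/10)) / (41/50) = (7/25) / (41/50) = 14/41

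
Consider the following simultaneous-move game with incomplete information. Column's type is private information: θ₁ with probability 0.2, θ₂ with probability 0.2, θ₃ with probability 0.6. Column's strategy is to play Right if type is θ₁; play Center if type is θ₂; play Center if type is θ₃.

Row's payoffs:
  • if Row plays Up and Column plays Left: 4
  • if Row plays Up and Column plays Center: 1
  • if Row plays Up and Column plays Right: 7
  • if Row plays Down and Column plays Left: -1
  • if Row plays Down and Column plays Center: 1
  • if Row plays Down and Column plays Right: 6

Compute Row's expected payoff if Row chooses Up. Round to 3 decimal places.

2.200

E[Up] = 0.2·7 + 0.2·1 + 0.6·1 = 1.4 + 0.2 + 0.6 = 2.2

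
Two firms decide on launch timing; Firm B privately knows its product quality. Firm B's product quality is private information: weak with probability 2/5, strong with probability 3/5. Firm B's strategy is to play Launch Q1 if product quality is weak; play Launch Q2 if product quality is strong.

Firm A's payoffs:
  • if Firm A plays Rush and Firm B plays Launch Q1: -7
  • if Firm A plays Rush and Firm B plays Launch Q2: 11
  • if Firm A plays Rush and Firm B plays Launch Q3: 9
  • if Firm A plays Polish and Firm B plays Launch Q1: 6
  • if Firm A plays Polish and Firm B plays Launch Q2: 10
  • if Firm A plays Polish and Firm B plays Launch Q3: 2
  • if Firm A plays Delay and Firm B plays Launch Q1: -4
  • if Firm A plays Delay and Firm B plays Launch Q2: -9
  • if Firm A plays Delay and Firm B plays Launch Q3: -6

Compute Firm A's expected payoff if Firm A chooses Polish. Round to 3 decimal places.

8.400

E[Polish] = 2/5·6 + 3/5·10 = 12/5 + 6 = 42/5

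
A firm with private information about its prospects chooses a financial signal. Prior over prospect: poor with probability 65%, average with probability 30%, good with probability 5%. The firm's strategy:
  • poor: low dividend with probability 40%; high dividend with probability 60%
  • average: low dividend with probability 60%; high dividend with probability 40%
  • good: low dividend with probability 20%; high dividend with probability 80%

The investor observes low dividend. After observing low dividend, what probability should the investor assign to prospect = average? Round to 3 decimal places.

P(low dividend) = 0.65·0.4 + 0.3·0.6 + 0.05·0.2 = 0.45
P(average | low dividend) = (0.3·0.6) / 0.45 = 0.18 / 0.45 = 0.4

0.400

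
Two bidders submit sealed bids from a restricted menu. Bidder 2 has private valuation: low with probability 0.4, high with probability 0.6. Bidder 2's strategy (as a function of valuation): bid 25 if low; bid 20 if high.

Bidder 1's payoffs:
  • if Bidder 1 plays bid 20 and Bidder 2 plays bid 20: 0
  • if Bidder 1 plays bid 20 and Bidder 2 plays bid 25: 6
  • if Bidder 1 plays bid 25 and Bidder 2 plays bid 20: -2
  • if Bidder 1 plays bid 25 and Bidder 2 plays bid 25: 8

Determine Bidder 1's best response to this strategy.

Compute Bidder 1's expected payoff for each action, taking the expectation over Bidder 2's type.
E[bid 20] = 0.4·(6) + 0.6·(0) = 2.4
E[bid 25] = 0.4·(8) + 0.6·(-2) = 2
Best response: bid 20 (2.4 is the largest).

bid 20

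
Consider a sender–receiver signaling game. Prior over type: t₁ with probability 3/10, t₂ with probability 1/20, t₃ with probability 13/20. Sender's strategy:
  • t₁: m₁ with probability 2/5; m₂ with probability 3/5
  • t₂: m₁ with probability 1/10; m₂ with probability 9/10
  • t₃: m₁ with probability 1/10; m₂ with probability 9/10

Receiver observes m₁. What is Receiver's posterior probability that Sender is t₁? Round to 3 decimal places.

0.632

P(m₁) = (3/10)·(2/5) + (1/20)·(1/10) + (13/20)·(1/10) = 19/100
P(t₁ | m₁) = ((3/10)·(2/5)) / (19/100) = (3/25) / (19/100) = 12/19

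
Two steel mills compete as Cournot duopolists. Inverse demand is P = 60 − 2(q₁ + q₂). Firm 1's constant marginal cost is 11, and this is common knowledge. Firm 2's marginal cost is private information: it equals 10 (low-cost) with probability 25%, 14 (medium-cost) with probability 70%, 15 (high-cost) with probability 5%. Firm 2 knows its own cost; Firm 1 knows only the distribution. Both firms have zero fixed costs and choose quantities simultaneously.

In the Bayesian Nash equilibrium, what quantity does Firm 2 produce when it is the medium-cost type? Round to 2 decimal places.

Type-c best response for Firm 2: q₂(c) = (60 − c)/4 − q₁/2.
Firm 1 maximizes expected profit; its first-order condition is 60 − 4q₁ − 2E[q₂] − 11 = 0.
Substituting E[q₂] and solving: E[c₂] = 13.05, so q₁ = (60 − 2·11 + 13.05)/6 = 8.50833.
q₂(medium-cost) = (60 − 14 − 2·8.50833)/4 = 7.24583.

7.25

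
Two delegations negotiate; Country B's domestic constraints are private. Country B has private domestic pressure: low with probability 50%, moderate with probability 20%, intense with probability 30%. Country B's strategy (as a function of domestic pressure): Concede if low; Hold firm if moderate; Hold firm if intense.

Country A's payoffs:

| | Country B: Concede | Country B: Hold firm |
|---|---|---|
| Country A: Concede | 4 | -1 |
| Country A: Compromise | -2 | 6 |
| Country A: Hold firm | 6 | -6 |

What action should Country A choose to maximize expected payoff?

E[Concede] = 0.5·(4) + 0.2·(-1) + 0.3·(-1) = 1.5
E[Compromise] = 0.5·(-2) + 0.2·(6) + 0.3·(6) = 2
E[Hold firm] = 0.5·(6) + 0.2·(-6) + 0.3·(-6) = 0
Best response: Compromise (2 is the largest).

Compromise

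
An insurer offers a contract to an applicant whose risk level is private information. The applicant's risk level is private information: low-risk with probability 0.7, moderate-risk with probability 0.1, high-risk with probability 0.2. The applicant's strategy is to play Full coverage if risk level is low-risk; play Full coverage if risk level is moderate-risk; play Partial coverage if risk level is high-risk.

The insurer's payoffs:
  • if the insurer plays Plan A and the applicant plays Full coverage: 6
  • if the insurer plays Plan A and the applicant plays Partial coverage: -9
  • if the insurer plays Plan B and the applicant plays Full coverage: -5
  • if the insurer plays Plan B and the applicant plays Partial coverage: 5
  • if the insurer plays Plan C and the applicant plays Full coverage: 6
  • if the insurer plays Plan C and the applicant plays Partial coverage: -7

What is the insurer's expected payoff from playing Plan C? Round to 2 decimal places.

E[Plan C] = 0.7·6 + 0.1·6 + 0.2·(-7) = 4.2 + 0.6 + (-1.4) = 3.4

3.40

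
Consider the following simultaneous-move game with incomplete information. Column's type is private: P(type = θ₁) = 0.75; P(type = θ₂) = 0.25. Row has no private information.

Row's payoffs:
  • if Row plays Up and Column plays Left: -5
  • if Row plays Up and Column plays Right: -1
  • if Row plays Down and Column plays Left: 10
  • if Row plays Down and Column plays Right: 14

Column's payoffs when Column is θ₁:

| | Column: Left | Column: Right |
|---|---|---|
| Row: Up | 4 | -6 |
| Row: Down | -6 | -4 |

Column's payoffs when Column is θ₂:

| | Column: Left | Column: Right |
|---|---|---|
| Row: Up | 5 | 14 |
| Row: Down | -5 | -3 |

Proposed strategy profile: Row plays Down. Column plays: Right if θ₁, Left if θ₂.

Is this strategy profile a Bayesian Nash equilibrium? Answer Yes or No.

A profile is a BNE iff every type of every player is best-responding given beliefs about the other side.
Row plays Down: E[Down] = 0.75·(14) + 0.25·(10) = 13; E[Up] = -2. Best-responding. ✓
Column (type θ₁), facing Down: Left gives -6, Right gives -4. Proposed Right is best. ✓
Column (type θ₂), facing Down: Left gives -5, Right gives -3. Proposed Left is not best — profitable deviation exists. ✗

No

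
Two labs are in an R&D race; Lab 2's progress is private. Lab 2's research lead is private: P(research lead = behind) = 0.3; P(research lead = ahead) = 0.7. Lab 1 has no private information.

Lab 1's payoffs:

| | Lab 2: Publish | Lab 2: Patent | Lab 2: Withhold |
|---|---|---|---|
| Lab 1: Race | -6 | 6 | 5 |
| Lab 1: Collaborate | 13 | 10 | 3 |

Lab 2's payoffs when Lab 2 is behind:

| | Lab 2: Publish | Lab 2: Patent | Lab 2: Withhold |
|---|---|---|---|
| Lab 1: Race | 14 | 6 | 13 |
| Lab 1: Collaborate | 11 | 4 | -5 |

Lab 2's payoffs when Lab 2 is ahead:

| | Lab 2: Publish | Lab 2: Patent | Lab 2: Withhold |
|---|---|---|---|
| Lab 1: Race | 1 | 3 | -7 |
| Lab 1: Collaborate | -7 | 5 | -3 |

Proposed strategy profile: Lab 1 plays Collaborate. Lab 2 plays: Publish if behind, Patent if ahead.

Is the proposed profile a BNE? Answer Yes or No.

Yes

A profile is a BNE iff every type of every player is best-responding given beliefs about the other side.
Lab 1 plays Collaborate: E[Collaborate] = 0.3·(13) + 0.7·(10) = 10.9; E[Race] = 2.4. Best-responding. ✓
Lab 2 (research lead behind), facing Collaborate: Publish gives 11, Patent gives 4, Withhold gives -5. Proposed Publish is best. ✓
Lab 2 (research lead ahead), facing Collaborate: Publish gives -7, Patent gives 5, Withhold gives -3. Proposed Patent is best. ✓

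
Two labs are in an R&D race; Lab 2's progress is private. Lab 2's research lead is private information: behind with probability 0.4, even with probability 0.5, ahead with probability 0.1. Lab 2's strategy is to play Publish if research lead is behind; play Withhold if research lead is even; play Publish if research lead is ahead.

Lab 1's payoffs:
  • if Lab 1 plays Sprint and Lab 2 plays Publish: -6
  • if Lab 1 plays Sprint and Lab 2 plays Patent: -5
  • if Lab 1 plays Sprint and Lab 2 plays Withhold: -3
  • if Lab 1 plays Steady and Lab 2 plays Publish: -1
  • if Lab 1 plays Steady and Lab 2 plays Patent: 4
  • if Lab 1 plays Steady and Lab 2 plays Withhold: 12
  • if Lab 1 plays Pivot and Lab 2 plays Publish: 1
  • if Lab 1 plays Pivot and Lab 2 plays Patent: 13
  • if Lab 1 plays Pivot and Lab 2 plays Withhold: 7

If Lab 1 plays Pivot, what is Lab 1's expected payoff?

E[Pivot] = 0.4·1 + 0.5·7 + 0.1·1 = 0.4 + 3.5 + 0.1 = 4

4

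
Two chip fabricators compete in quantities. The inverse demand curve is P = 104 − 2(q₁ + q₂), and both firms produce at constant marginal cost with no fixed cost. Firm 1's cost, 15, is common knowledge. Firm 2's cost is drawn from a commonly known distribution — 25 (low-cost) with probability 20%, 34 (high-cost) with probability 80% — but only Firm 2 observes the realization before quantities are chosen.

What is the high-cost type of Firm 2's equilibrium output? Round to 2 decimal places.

Type-c best response for Firm 2: q₂(c) = (104 − c)/4 − q₁/2.
Firm 1 maximizes expected profit; its first-order condition is 104 − 4q₁ − 2E[q₂] − 15 = 0.
Substituting E[q₂] and solving: E[c₂] = 32.2, so q₁ = (104 − 2·15 + 32.2)/6 = 17.7.
q₂(high-cost) = (104 − 34 − 2·17.7)/4 = 8.65.

8.65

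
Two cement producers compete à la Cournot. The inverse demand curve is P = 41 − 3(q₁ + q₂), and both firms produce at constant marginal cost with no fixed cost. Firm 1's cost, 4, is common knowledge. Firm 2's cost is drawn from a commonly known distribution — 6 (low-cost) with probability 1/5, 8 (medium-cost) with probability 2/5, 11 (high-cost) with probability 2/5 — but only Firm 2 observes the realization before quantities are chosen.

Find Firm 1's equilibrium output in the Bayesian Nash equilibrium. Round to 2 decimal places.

Firm 2 with cost c maximizes (41 − 3(q₁+q₂) − c)·q₂, giving q₂(c) = (41 − c − 3q₁)/6.
E[c₂] = 1/5·6 + 2/5·8 + 2/5·11 = 8.8
Firm 1's FOC against E[q₂] yields q₁ = (41 − 2·4 + E[c₂])/9 = (41 − 8 + 8.8)/9 = 4.64444.

4.64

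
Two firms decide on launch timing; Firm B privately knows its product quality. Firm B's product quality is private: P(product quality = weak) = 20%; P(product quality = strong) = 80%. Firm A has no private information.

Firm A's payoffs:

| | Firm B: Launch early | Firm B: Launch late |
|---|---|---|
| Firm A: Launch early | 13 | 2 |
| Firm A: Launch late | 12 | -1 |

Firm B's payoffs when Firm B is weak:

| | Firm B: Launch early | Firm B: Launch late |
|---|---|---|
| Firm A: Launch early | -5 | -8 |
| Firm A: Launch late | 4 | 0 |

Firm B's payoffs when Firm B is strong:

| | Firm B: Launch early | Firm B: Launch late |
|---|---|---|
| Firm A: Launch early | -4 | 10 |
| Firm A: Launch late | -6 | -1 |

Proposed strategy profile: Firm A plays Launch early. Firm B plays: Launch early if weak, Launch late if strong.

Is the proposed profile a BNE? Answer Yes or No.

Firm A plays Launch early: E[Launch early] = 0.2·(13) + 0.8·(2) = 4.2; E[Launch late] = 1.6. Best-responding. ✓
Firm B (product quality weak), facing Launch early: Launch early gives -5, Launch late gives -8. Proposed Launch early is best. ✓
Firm B (product quality strong), facing Launch early: Launch early gives -4, Launch late gives 10. Proposed Launch late is best. ✓

Yes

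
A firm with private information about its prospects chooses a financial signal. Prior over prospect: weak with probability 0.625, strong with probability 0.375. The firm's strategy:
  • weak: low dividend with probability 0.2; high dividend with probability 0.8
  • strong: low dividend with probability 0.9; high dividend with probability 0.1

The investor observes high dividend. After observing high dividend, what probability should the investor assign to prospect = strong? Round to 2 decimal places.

Apply Bayes' rule using the sender's strategy as the likelihood.
P(high dividend) = 0.625·0.8 + 0.375·0.1 = 0.5375
P(strong | high dividend) = (0.375·0.1) / 0.5375 = 0.0375 / 0.5375 = 0.0697674

0.07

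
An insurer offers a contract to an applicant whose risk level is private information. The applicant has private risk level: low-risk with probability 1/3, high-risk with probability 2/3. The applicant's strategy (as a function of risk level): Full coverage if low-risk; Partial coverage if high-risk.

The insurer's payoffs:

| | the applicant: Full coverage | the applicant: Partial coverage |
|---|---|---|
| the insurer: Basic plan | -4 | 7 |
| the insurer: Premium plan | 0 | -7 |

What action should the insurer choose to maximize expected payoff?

Basic plan

E[Basic plan] = 1/3·(-4) + 2/3·(7) = 10/3
E[Premium plan] = 1/3·(0) + 2/3·(-7) = -14/3
Best response: Basic plan (10/3 is the largest).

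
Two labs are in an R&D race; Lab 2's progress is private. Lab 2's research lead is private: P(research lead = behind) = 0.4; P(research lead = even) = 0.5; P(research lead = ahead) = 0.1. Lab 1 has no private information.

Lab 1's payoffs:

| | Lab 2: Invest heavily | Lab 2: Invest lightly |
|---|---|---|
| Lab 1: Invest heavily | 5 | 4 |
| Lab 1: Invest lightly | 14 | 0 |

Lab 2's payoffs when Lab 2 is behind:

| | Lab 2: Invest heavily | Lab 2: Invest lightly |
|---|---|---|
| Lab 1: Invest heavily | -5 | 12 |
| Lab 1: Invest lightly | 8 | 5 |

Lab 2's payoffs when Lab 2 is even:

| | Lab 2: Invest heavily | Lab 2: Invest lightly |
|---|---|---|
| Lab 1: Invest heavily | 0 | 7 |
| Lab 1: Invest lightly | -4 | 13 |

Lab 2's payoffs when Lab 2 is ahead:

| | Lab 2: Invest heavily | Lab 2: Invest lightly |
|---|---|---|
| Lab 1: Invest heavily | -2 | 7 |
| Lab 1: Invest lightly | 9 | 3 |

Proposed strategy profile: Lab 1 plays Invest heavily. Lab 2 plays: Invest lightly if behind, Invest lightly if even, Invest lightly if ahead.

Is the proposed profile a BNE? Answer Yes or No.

Lab 1 plays Invest heavily: E[Invest heavily] = 0.4·(4) + 0.5·(4) + 0.1·(4) = 4; E[Invest lightly] = 0. Best-responding. ✓
Lab 2 (research lead behind), facing Invest heavily: Invest heavily gives -5, Invest lightly gives 12. Proposed Invest lightly is best. ✓
Lab 2 (research lead even), facing Invest heavily: Invest heavily gives 0, Invest lightly gives 7. Proposed Invest lightly is best. ✓
Lab 2 (research lead ahead), facing Invest heavily: Invest heavily gives -2, Invest lightly gives 7. Proposed Invest lightly is best. ✓

Yes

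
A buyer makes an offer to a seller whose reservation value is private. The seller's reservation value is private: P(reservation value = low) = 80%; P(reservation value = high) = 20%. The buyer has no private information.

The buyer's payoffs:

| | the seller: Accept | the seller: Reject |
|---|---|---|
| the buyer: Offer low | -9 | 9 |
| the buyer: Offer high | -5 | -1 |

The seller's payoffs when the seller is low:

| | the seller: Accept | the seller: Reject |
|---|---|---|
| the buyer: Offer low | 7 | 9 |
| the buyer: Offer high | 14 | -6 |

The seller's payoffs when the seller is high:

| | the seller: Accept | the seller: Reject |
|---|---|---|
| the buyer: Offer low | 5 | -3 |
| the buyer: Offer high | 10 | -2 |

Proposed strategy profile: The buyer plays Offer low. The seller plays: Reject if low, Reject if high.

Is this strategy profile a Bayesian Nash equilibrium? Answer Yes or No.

No

A profile is a BNE iff every type of every player is best-responding given beliefs about the other side.
The buyer plays Offer low: E[Offer low] = 0.8·(9) + 0.2·(9) = 9; E[Offer high] = -1. Best-responding. ✓
The seller (reservation value low), facing Offer low: Accept gives 7, Reject gives 9. Proposed Reject is best. ✓
The seller (reservation value high), facing Offer low: Accept gives 5, Reject gives -3. Proposed Reject is not best — profitable deviation exists. ✗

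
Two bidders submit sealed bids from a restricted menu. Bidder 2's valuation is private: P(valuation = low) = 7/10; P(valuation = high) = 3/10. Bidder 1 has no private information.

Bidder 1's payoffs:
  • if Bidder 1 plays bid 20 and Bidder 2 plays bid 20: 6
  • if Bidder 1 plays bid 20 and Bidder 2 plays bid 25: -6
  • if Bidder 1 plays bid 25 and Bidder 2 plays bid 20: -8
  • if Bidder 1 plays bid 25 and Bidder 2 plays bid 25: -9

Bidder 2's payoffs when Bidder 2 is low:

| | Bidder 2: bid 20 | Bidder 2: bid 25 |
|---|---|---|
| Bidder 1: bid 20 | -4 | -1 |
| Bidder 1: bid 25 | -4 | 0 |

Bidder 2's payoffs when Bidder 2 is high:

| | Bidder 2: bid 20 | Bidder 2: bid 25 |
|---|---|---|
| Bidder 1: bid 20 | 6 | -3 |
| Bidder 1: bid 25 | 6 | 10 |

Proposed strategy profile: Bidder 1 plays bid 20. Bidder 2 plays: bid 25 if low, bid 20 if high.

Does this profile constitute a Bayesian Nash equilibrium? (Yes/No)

Yes

Bidder 1 plays bid 20: E[bid 20] = 7/10·(-6) + 3/10·(6) = -12/5; E[bid 25] = -87/10. Best-responding. ✓
Bidder 2 (valuation low), facing bid 20: bid 20 gives -4, bid 25 gives -1. Proposed bid 25 is best. ✓
Bidder 2 (valuation high), facing bid 20: bid 20 gives 6, bid 25 gives -3. Proposed bid 20 is best. ✓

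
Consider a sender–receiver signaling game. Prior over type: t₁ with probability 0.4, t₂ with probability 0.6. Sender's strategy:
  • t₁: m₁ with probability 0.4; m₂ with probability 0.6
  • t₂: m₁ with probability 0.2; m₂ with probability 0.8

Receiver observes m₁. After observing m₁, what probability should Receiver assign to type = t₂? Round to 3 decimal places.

0.429

P(m₁) = 0.4·0.4 + 0.6·0.2 = 0.28
P(t₂ | m₁) = (0.6·0.2) / 0.28 = 0.12 / 0.28 = 0.428571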